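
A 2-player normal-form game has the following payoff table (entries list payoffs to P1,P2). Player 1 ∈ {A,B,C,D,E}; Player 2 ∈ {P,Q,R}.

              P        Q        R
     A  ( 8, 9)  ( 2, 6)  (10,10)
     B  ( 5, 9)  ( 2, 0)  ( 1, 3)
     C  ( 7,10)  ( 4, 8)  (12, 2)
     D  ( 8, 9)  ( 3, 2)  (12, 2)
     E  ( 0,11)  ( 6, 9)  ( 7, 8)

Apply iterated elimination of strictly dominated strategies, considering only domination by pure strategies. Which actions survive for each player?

Survivors P1:{A,C,D} P2:{P,R}

P1 drop B (C beats it: P:7>5 Q:4>2 R:12>1)
P2 drop Q (P beats it: A:9>6 C:10>8 D:9>2 E:11>9)
P1 drop E (A beats it: P:8>0 R:10>7)
P1→{A,C,D} P2→{P,R}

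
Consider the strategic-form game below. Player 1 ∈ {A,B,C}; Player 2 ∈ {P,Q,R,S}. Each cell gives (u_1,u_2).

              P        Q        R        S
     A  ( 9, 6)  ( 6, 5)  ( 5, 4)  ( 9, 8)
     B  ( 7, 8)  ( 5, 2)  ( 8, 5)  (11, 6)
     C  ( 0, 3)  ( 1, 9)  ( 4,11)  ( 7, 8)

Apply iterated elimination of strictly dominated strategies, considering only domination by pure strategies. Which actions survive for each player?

Remaining: P1:{A,B} P2:{P,S}

P1 drop C (A beats it: P:9>0 Q:6>1 R:5>4 S:9>7)
P2 drop Q (P beats it: A:6>5 B:8>2)
P2 drop R (P beats it: A:6>4 B:8>5)
P1→{A,B} P2→{P,S}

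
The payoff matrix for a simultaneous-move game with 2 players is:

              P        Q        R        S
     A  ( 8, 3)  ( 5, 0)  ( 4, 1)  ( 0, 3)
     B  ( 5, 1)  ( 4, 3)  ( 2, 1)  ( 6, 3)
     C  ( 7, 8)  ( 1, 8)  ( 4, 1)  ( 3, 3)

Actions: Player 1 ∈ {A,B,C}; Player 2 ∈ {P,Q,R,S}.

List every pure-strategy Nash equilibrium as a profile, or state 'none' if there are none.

(A,P): NE
(A,Q): not NE [P2→S gives 3>0]
(A,R): not NE [P2→S gives 3>1]
(A,S): not NE [P1→B gives 6>0]
(B,P): not NE [P1→A gives 8>5; P2→S gives 3>1]
(B,Q): not NE [P1→A gives 5>4]
(B,R): not NE [P1→C gives 4>2; P2→S gives 3>1]
(B,S): NE
(C,P): not NE [P1→A gives 8>7]
(C,Q): not NE [P1→A gives 5>1]
(C,R): not NE [P2→Q gives 8>1]
(C,S): not NE [P1→B gives 6>3; P2→Q gives 8>3]

NE set: (A,P), (B,S)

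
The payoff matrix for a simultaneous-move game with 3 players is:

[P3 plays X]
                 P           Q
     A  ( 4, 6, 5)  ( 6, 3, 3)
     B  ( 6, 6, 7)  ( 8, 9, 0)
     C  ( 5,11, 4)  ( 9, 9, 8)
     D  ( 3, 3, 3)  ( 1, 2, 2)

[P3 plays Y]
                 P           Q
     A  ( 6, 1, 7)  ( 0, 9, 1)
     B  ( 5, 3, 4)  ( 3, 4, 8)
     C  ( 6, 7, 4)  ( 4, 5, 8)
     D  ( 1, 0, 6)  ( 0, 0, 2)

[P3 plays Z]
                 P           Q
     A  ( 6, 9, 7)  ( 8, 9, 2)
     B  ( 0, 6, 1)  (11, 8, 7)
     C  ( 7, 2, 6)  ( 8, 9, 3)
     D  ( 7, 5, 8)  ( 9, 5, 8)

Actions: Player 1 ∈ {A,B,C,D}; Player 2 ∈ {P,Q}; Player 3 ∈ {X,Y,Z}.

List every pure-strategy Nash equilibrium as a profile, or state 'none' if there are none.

Nash profiles: (D,P,Z)

(A,P,X): not NE [P1→B gives 6>4; P3→Z gives 7>5]
(A,P,Y): not NE [P2→Q gives 9>1]
(A,P,Z): not NE [P1→D gives 7>6]
(A,Q,X): not NE [P1→C gives 9>6; P2→P gives 6>3]
(A,Q,Y): not NE [P1→C gives 4>0; P3→X gives 3>1]
(A,Q,Z): not NE [P1→B gives 11>8; P3→X gives 3>2]
(B,P,X): not NE [P2→Q gives 9>6]
(B,P,Y): not NE [P1→C gives 6>5; P2→Q gives 4>3; P3→X gives 7>4]
(B,P,Z): not NE [P1→D gives 7>0; P2→Q gives 8>6; P3→X gives 7>1]
(B,Q,X): not NE [P1→C gives 9>8; P3→Y gives 8>0]
(B,Q,Y): not NE [P1→C gives 4>3]
(B,Q,Z): not NE [P3→Y gives 8>7]
(C,P,X): not NE [P1→B gives 6>5; P3→Z gives 6>4]
(C,P,Y): not NE [P3→Z gives 6>4]
(C,P,Z): not NE [P2→Q gives 9>2]
(C,Q,X): not NE [P2→P gives 11>9]
(C,Q,Y): not NE [P2→P gives 7>5]
(C,Q,Z): not NE [P1→B gives 11>8; P3→Y gives 8>3]
(D,P,X): not NE [P1→B gives 6>3; P3→Z gives 8>3]
(D,P,Y): not NE [P1→C gives 6>1; P3→Z gives 8>6]
(D,P,Z): NE
(D,Q,X): not NE [P1→C gives 9>1; P2→P gives 3>2; P3→Z gives 8>2]
(D,Q,Y): not NE [P1→C gives 4>0; P3→Z gives 8>2]
(D,Q,Z): not NE [P1→B gives 11>9]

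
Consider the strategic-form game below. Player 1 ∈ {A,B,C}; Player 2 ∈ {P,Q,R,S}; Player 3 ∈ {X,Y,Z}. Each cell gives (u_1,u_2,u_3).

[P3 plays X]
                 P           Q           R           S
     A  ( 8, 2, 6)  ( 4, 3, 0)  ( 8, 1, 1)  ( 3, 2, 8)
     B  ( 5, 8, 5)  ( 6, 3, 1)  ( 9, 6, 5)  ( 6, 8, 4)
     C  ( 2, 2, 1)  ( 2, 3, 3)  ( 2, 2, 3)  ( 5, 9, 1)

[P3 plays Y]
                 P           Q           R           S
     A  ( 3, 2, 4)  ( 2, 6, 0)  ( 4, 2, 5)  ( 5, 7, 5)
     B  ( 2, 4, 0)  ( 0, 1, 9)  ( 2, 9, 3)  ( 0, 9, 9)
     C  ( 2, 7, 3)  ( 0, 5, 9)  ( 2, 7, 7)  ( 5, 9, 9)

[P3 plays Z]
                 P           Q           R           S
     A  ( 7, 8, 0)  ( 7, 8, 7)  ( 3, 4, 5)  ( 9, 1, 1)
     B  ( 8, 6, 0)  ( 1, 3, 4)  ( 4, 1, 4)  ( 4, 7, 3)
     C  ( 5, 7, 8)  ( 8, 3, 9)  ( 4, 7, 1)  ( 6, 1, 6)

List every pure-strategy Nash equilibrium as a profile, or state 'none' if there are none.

NE set: (C,S,Y)

(A,P,X): not NE [P2→Q gives 3>2]
(A,P,Y): not NE [P2→S gives 7>2; P3→X gives 6>4]
(A,P,Z): not NE [P1→B gives 8>7; P3→X gives 6>0]
(A,Q,X): not NE [P1→B gives 6>4; P3→Z gives 7>0]
(A,Q,Y): not NE [P2→S gives 7>6; P3→Z gives 7>0]
(A,Q,Z): not NE [P1→C gives 8>7]
(A,R,X): not NE [P1→B gives 9>8; P2→Q gives 3>1; P3→Z gives 5>1]
(A,R,Y): not NE [P2→S gives 7>2]
(A,R,Z): not NE [P1→C gives 4>3; P2→Q gives 8>4]
(A,S,X): not NE [P1→B gives 6>3; P2→Q gives 3>2]
(A,S,Y): not NE [P3→X gives 8>5]
(A,S,Z): not NE [P2→Q gives 8>1; P3→X gives 8>1]
(B,P,X): not NE [P1→A gives 8>5]
(B,P,Y): not NE [P1→A gives 3>2; P2→S gives 9>4; P3→X gives 5>0]
(B,P,Z): not NE [P2→S gives 7>6; P3→X gives 5>0]
(B,Q,X): not NE [P2→S gives 8>3; P3→Y gives 9>1]
(B,Q,Y): not NE [P1→A gives 2>0; P2→S gives 9>1]
(B,Q,Z): not NE [P1→C gives 8>1; P2→S gives 7>3; P3→Y gives 9>4]
(B,R,X): not NE [P2→S gives 8>6]
(B,R,Y): not NE [P1→A gives 4>2; P3→X gives 5>3]
(B,R,Z): not NE [P2→S gives 7>1; P3→X gives 5>4]
(B,S,X): not NE [P3→Y gives 9>4]
(B,S,Y): not NE [P1→C gives 5>0]
(B,S,Z): not NE [P1→A gives 9>4; P3→Y gives 9>3]
(C,P,X): not NE [P1→A gives 8>2; P2→S gives 9>2; P3→Z gives 8>1]
(C,P,Y): not NE [P1→A gives 3>2; P2→S gives 9>7; P3→Z gives 8>3]
(C,P,Z): not NE [P1→B gives 8>5]
(C,Q,X): not NE [P1→B gives 6>2; P2→S gives 9>3; P3→Z gives 9>3]
(C,Q,Y): not NE [P1→A gives 2>0; P2→S gives 9>5]
(C,Q,Z): not NE [P2→R gives 7>3]
(C,R,X): not NE [P1→B gives 9>2; P2→S gives 9>2; P3→Y gives 7>3]
(C,R,Y): not NE [P1→A gives 4>2; P2→S gives 9>7]
(C,R,Z): not NE [P3→Y gives 7>1]
(C,S,X): not NE [P1→B gives 6>5; P3→Y gives 9>1]
(C,S,Y): NE
(C,S,Z): not NE [P1→A gives 9>6; P2→R gives 7>1; P3→Y gives 9>6]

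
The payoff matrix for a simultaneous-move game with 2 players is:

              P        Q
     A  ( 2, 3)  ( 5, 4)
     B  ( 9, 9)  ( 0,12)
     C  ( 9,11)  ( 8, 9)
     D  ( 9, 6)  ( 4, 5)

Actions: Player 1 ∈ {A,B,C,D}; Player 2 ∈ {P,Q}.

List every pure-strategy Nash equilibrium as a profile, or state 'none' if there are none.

NE set: (C,P), (D,P)

(A,P): not NE [P1→D gives 9>2; P2→Q gives 4>3]
(A,Q): not NE [P1→C gives 8>5]
(B,P): not NE [P2→Q gives 12>9]
(B,Q): not NE [P1→C gives 8>0]
(C,P): NE
(C,Q): not NE [P2→P gives 11>9]
(D,P): NE
(D,Q): not NE [P1→C gives 8>4; P2→P gives 6>5]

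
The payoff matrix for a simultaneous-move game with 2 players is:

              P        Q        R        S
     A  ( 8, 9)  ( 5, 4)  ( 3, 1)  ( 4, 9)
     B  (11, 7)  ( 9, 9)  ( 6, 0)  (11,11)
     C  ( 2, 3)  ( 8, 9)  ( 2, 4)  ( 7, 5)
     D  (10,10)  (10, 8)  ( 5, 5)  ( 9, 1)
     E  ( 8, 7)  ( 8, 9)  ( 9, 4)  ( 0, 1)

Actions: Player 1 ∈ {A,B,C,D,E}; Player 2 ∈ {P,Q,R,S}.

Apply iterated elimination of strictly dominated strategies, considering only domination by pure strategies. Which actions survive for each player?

P1 drop A (B beats it: P:11>8 Q:9>5 R:6>3 S:11>4)
P1 drop C (B beats it: P:11>2 Q:9>8 R:6>2 S:11>7)
P2 drop R (P beats it: B:7>0 D:10>5 E:7>4)
P1 drop E (B beats it: P:11>8 Q:9>8 S:11>0)
P1→{B,D} P2→{P,Q,S}

Survivors P1:{B,D} P2:{P,Q,S}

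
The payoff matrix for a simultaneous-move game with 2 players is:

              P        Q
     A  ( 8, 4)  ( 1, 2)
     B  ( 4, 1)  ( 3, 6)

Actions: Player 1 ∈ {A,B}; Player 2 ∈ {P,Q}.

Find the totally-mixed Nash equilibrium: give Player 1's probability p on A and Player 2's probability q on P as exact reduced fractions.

(p,q) = (5/7, 1/3)

P1 indiff ⇒ q·8+(1-q)·1 = q·4+(1-q)·3 ⇒ q(4) = (1-q)(2) ⇒ q = 1/3
P2 indiff ⇒ p·4+(1-p)·1 = p·2+(1-p)·6 ⇒ p(2) = (1-p)(5) ⇒ p = 5/7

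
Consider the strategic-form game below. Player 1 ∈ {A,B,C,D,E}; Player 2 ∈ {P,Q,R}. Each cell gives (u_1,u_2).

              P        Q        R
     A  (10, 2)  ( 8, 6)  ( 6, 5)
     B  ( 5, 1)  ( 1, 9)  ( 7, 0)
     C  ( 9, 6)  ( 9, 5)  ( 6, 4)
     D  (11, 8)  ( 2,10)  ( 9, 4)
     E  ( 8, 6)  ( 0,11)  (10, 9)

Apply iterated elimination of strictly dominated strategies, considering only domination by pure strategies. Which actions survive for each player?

IESDS → P1:{A,C,D} P2:{P,Q}

P1 drop B (D beats it: P:11>5 Q:2>1 R:9>7)
P2 drop R (Q beats it: A:6>5 C:5>4 D:10>4 E:11>9)
P1 drop E (A beats it: P:10>8 Q:8>0)
P1→{A,C,D} P2→{P,Q}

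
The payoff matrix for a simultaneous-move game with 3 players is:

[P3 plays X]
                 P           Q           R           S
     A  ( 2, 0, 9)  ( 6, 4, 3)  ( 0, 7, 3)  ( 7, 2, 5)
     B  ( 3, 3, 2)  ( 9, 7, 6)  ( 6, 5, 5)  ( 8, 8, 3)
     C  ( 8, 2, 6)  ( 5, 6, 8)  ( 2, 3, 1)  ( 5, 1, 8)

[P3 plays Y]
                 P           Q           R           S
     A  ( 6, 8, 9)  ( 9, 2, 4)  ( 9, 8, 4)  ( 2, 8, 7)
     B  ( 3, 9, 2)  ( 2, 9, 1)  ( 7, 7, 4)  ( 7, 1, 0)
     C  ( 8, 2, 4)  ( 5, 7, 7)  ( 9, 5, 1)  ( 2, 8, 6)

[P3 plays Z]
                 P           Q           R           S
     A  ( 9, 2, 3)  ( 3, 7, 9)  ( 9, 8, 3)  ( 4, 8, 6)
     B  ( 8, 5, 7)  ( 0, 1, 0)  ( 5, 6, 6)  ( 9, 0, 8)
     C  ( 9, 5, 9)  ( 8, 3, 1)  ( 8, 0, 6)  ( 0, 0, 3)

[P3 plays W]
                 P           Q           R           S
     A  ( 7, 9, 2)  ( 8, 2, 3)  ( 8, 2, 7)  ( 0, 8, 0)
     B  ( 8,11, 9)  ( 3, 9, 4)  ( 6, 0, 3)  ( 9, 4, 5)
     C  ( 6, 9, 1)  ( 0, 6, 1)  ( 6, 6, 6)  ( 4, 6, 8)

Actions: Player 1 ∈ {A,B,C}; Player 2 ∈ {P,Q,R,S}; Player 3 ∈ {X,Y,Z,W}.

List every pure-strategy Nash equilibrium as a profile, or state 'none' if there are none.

(A,P,X): not NE [P1→C gives 8>2; P2→R gives 7>0]
(A,P,Y): not NE [P1→C gives 8>6]
(A,P,Z): not NE [P2→S gives 8>2; P3→Y gives 9>3]
(A,P,W): not NE [P1→B gives 8>7; P3→Y gives 9>2]
(A,Q,X): not NE [P1→B gives 9>6; P2→R gives 7>4; P3→Z gives 9>3]
(A,Q,Y): not NE [P2→S gives 8>2; P3→Z gives 9>4]
(A,Q,Z): not NE [P1→C gives 8>3; P2→S gives 8>7]
(A,Q,W): not NE [P2→P gives 9>2; P3→Z gives 9>3]
(A,R,X): not NE [P1→B gives 6>0; P3→W gives 7>3]
(A,R,Y): not NE [P3→W gives 7>4]
(A,R,Z): not NE [P3→W gives 7>3]
(A,R,W): not NE [P2→P gives 9>2]
(A,S,X): not NE [P1→B gives 8>7; P2→R gives 7>2; P3→Y gives 7>5]
(A,S,Y): not NE [P1→B gives 7>2]
(A,S,Z): not NE [P1→B gives 9>4; P3→Y gives 7>6]
(A,S,W): not NE [P1→B gives 9>0; P2→P gives 9>8; P3→Y gives 7>0]
(B,P,X): not NE [P1→C gives 8>3; P2→S gives 8>3; P3→W gives 9>2]
(B,P,Y): not NE [P1→C gives 8>3; P3→W gives 9>2]
(B,P,Z): not NE [P1→C gives 9>8; P2→R gives 6>5; P3→W gives 9>7]
(B,P,W): NE
(B,Q,X): not NE [P2→S gives 8>7]
(B,Q,Y): not NE [P1→A gives 9>2; P3→X gives 6>1]
(B,Q,Z): not NE [P1→C gives 8>0; P2→R gives 6>1; P3→X gives 6>0]
(B,Q,W): not NE [P1→A gives 8>3; P2→P gives 11>9; P3→X gives 6>4]
(B,R,X): not NE [P2→S gives 8>5; P3→Z gives 6>5]
(B,R,Y): not NE [P1→C gives 9>7; P2→Q gives 9>7; P3→Z gives 6>4]
(B,R,Z): not NE [P1→A gives 9>5]
(B,R,W): not NE [P1→A gives 8>6; P2→P gives 11>0; P3→Z gives 6>3]
(B,S,X): not NE [P3→Z gives 8>3]
(B,S,Y): not NE [P2→Q gives 9>1; P3→Z gives 8>0]
(B,S,Z): not NE [P2→R gives 6>0]
(B,S,W): not NE [P2→P gives 11>4; P3→Z gives 8>5]
(C,P,X): not NE [P2→Q gives 6>2; P3→Z gives 9>6]
(C,P,Y): not NE [P2→S gives 8>2; P3→Z gives 9>4]
(C,P,Z): NE
(C,P,W): not NE [P1→B gives 8>6; P3→Z gives 9>1]
(C,Q,X): not NE [P1→B gives 9>5]
(C,Q,Y): not NE [P1→A gives 9>5; P2→S gives 8>7; P3→X gives 8>7]
(C,Q,Z): not NE [P2→P gives 5>3; P3→X gives 8>1]
(C,Q,W): not NE [P1→A gives 8>0; P2→P gives 9>6; P3→X gives 8>1]
(C,R,X): not NE [P1→B gives 6>2; P2→Q gives 6>3; P3→W gives 6>1]
(C,R,Y): not NE [P2→S gives 8>5; P3→W gives 6>1]
(C,R,Z): not NE [P1→A gives 9>8; P2→P gives 5>0]
(C,R,W): not NE [P1→A gives 8>6; P2→P gives 9>6]
(C,S,X): not NE [P1→B gives 8>5; P2→Q gives 6>1]
(C,S,Y): not NE [P1→B gives 7>2; P3→W gives 8>6]
(C,S,Z): not NE [P1→B gives 9>0; P2→P gives 5>0; P3→W gives 8>3]
(C,S,W): not NE [P1→B gives 9>4; P2→P gives 9>6]

NE set: (B,P,W), (C,P,Z)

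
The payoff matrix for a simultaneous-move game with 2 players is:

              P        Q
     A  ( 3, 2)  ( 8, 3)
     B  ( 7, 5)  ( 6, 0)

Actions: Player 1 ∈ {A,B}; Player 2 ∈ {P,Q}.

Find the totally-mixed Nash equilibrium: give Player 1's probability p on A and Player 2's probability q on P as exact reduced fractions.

p=5/6, q=1/3

P1 indiff ⇒ q·3+(1-q)·8 = q·7+(1-q)·6 ⇒ q(-4) = (1-q)(-2) ⇒ q = 1/3
P2 indiff ⇒ p·2+(1-p)·5 = p·3+(1-p)·0 ⇒ p(-1) = (1-p)(-5) ⇒ p = 5/6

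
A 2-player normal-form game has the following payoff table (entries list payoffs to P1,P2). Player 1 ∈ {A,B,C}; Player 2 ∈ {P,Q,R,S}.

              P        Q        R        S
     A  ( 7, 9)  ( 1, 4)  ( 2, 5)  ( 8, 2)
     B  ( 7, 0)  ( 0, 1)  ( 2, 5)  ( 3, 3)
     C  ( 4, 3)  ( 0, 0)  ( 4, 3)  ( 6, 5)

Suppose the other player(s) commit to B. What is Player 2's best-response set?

u_2(P vs B) = 0
u_2(Q vs B) = 1
u_2(R vs B) = 5
u_2(S vs B) = 3
max payoff 5 at {R}

argmax u_2 = {R}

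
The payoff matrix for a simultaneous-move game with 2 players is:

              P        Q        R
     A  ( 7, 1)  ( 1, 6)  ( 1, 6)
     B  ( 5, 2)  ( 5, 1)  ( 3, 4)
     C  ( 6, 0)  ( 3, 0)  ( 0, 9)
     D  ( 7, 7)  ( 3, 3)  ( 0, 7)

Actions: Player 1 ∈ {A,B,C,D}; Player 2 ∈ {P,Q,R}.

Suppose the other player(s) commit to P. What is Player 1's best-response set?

BR_1 = {A,D}

u_1(A vs P) = 7
u_1(B vs P) = 5
u_1(C vs P) = 6
u_1(D vs P) = 7
max payoff 7 at {A,D}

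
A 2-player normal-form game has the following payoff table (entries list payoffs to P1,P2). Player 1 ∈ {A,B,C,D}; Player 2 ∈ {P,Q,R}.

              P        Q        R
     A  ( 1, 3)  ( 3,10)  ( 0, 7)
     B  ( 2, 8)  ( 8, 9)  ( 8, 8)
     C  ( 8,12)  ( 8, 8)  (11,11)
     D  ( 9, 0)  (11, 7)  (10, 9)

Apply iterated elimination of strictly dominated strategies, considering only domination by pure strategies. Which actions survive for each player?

P1 drop A (B beats it: P:2>1 Q:8>3 R:8>0)
P1 drop B (D beats it: P:9>2 Q:11>8 R:10>8)
P2 drop Q (R beats it: C:11>8 D:9>7)
P1→{C,D} P2→{P,R}

Remaining: P1:{C,D} P2:{P,R}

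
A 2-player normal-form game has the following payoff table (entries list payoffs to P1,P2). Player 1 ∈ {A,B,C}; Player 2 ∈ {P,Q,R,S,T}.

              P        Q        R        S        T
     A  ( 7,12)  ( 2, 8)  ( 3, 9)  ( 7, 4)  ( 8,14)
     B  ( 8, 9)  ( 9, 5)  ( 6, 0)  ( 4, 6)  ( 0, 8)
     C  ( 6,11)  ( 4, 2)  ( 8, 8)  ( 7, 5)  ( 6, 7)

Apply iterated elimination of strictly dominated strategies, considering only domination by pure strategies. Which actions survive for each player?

Remaining: P1:{A,B} P2:{P,T}

P2 drop Q (P beats it: A:12>8 B:9>5 C:11>2)
P2 drop R (P beats it: A:12>9 B:9>0 C:11>8)
P2 drop S (P beats it: A:12>4 B:9>6 C:11>5)
P1 drop C (A beats it: P:7>6 T:8>6)
P1→{A,B} P2→{P,T}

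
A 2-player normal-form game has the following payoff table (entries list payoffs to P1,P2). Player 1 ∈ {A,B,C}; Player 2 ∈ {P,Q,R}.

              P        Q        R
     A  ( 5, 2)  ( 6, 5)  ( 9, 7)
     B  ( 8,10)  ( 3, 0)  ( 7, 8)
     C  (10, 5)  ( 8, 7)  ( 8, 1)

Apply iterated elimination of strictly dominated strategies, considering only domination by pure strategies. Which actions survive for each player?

P1 drop B (C beats it: P:10>8 Q:8>3 R:8>7)
P2 drop P (Q beats it: A:5>2 C:7>5)
P1→{A,C} P2→{Q,R}

IESDS → P1:{A,C} P2:{Q,R}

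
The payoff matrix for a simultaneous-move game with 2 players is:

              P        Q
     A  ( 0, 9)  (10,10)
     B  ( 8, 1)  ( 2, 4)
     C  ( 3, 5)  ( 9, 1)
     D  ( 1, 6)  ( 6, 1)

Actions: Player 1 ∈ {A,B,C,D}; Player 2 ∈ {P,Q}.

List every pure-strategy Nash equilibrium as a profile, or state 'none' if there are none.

(A,P): not NE [P1→B gives 8>0; P2→Q gives 10>9]
(A,Q): NE
(B,P): not NE [P2→Q gives 4>1]
(B,Q): not NE [P1→A gives 10>2]
(C,P): not NE [P1→B gives 8>3]
(C,Q): not NE [P1→A gives 10>9; P2→P gives 5>1]
(D,P): not NE [P1→B gives 8>1]
(D,Q): not NE [P1→A gives 10>6; P2→P gives 6>1]

PSNE = {(A,Q)}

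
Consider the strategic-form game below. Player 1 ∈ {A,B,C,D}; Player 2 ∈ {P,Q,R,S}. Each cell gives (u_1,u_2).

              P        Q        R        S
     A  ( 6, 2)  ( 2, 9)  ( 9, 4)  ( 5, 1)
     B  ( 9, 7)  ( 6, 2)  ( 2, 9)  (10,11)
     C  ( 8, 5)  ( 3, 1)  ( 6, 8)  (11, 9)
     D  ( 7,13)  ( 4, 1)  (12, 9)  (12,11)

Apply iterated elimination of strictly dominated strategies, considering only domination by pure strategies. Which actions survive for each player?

P1 drop A (D beats it: P:7>6 Q:4>2 R:12>9 S:12>5)
P2 drop Q (P beats it: B:7>2 C:5>1 D:13>1)
P2 drop R (S beats it: B:11>9 C:9>8 D:11>9)
P1→{B,C,D} P2→{P,S}

Remaining: P1:{B,C,D} P2:{P,S}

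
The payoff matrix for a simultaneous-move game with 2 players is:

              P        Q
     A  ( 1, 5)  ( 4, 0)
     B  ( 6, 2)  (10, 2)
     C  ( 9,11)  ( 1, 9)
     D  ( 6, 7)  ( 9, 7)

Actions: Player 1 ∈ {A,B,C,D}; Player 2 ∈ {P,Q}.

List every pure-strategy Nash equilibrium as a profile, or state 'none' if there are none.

(A,P): not NE [P1→C gives 9>1]
(A,Q): not NE [P1→B gives 10>4; P2→P gives 5>0]
(B,P): not NE [P1→C gives 9>6]
(B,Q): NE
(C,P): NE
(C,Q): not NE [P1→B gives 10>1; P2→P gives 11>9]
(D,P): not NE [P1→C gives 9>6]
(D,Q): not NE [P1→B gives 10>9]

PSNE = {(B,Q), (C,P)}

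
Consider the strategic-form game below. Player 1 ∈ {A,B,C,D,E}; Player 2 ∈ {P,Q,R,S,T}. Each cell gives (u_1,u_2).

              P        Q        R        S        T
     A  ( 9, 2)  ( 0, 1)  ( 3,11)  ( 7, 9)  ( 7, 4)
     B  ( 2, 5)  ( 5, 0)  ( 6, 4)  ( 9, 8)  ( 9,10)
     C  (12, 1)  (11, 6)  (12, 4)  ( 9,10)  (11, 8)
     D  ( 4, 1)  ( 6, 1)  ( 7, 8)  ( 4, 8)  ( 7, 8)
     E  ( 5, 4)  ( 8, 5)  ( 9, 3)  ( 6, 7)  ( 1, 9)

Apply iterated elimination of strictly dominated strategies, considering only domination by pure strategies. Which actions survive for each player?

Remaining: P1:{B,C} P2:{S,T}

P1 drop A (C beats it: P:12>9 Q:11>0 R:12>3 S:9>7 T:11>7)
P1 drop D (C beats it: P:12>4 Q:11>6 R:12>7 S:9>4 T:11>7)
P1 drop E (C beats it: P:12>5 Q:11>8 R:12>9 S:9>6 T:11>1)
P2 drop P (S beats it: B:8>5 C:10>1)
P2 drop Q (S beats it: B:8>0 C:10>6)
P2 drop R (S beats it: B:8>4 C:10>4)
P1→{B,C} P2→{S,T}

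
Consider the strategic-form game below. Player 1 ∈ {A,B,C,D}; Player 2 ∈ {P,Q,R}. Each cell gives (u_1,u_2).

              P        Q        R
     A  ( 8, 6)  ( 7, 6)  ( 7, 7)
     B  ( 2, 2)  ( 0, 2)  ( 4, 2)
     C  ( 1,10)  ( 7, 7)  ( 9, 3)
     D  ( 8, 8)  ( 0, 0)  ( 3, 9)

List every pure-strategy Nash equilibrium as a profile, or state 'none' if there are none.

No pure NE.

(A,P): not NE [P2→R gives 7>6]
(A,Q): not NE [P2→R gives 7>6]
(A,R): not NE [P1→C gives 9>7]
(B,P): not NE [P1→D gives 8>2]
(B,Q): not NE [P1→C gives 7>0]
(B,R): not NE [P1→C gives 9>4]
(C,P): not NE [P1→D gives 8>1]
(C,Q): not NE [P2→P gives 10>7]
(C,R): not NE [P2→P gives 10>3]
(D,P): not NE [P2→R gives 9>8]
(D,Q): not NE [P1→C gives 7>0; P2→R gives 9>0]
(D,R): not NE [P1→C gives 9>3]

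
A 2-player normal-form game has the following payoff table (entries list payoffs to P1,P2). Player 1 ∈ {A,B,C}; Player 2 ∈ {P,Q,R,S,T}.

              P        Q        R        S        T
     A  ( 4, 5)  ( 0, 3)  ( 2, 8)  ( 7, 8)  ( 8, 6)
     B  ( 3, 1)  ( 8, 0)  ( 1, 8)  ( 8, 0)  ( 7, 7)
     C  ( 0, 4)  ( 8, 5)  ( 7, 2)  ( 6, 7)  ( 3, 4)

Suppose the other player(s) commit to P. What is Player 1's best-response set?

u_1(A vs P) = 4
u_1(B vs P) = 3
u_1(C vs P) = 0
max payoff 4 at {A}

BR_1 = {A}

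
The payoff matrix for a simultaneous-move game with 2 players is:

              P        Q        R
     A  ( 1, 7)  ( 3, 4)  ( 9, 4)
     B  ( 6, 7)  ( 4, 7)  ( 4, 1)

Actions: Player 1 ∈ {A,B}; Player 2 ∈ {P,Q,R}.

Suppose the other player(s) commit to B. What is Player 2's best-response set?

argmax u_2 = {P,Q}

u_2(P vs B) = 7
u_2(Q vs B) = 7
u_2(R vs B) = 1
max payoff 7 at {P,Q}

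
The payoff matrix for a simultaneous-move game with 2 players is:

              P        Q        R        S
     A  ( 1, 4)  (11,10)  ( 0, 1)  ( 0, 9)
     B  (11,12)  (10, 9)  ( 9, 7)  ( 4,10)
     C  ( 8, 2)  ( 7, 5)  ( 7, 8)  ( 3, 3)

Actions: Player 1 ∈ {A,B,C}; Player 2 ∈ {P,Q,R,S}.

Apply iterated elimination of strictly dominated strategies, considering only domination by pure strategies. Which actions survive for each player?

P1 drop C (B beats it: P:11>8 Q:10>7 R:9>7 S:4>3)
P2 drop R (P beats it: A:4>1 B:12>7)
P1→{A,B} P2→{P,Q,S}

Survivors P1:{A,B} P2:{P,Q,S}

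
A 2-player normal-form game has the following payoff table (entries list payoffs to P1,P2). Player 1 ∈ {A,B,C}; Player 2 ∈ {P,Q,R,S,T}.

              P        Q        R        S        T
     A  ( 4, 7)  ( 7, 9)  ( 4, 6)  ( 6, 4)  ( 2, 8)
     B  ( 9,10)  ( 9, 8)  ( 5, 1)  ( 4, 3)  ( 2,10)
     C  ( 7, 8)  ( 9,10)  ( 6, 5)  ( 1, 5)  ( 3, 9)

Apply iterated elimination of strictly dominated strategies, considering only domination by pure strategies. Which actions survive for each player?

Survivors P1:{B,C} P2:{P,Q,T}

P2 drop R (P beats it: A:7>6 B:10>1 C:8>5)
P2 drop S (P beats it: A:7>4 B:10>3 C:8>5)
P1 drop A (C beats it: P:7>4 Q:9>7 T:3>2)
P1→{B,C} P2→{P,Q,T}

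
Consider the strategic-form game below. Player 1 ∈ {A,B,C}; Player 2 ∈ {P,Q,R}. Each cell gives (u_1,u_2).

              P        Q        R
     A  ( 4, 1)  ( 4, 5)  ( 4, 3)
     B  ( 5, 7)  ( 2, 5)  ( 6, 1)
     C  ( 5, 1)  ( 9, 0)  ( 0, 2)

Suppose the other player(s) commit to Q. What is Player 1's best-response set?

u_1(A vs Q) = 4
u_1(B vs Q) = 2
u_1(C vs Q) = 9
max payoff 9 at {C}

P1 best: {C}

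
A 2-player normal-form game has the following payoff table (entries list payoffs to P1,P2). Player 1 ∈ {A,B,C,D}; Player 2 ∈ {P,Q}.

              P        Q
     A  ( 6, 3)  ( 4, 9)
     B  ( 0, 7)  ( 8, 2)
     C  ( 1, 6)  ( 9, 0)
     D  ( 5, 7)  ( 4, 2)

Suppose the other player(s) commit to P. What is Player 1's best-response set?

u_1(A vs P) = 6
u_1(B vs P) = 0
u_1(C vs P) = 1
u_1(D vs P) = 5
max payoff 6 at {A}

P1 best: {A}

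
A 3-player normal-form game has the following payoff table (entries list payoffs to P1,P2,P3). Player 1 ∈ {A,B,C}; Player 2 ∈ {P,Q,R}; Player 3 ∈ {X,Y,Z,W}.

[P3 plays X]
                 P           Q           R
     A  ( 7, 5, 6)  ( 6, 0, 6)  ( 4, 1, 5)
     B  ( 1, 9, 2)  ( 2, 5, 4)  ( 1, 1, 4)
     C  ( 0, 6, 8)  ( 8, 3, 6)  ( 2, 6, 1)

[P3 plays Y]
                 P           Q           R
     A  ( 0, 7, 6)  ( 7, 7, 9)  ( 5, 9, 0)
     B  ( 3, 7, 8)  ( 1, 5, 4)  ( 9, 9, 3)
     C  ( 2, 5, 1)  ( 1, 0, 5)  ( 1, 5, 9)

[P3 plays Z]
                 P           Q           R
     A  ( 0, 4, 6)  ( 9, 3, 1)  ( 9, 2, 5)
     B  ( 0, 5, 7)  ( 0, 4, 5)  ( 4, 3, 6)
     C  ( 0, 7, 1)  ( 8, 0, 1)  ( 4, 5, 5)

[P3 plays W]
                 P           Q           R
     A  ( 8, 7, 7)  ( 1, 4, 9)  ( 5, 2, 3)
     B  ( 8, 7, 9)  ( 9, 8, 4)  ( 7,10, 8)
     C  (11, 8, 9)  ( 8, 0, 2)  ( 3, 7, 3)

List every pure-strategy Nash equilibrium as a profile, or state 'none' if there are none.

PSNE = {(B,R,W), (C,P,W)}

(A,P,X): not NE [P3→W gives 7>6]
(A,P,Y): not NE [P1→B gives 3>0; P2→R gives 9>7; P3→W gives 7>6]
(A,P,Z): not NE [P3→W gives 7>6]
(A,P,W): not NE [P1→C gives 11>8]
(A,Q,X): not NE [P1→C gives 8>6; P2→P gives 5>0; P3→W gives 9>6]
(A,Q,Y): not NE [P2→R gives 9>7]
(A,Q,Z): not NE [P2→P gives 4>3; P3→W gives 9>1]
(A,Q,W): not NE [P1→B gives 9>1; P2→P gives 7>4]
(A,R,X): not NE [P2→P gives 5>1]
(A,R,Y): not NE [P1→B gives 9>5; P3→Z gives 5>0]
(A,R,Z): not NE [P2→P gives 4>2]
(A,R,W): not NE [P1→B gives 7>5; P2→P gives 7>2; P3→Z gives 5>3]
(B,P,X): not NE [P1→A gives 7>1; P3→W gives 9>2]
(B,P,Y): not NE [P2→R gives 9>7; P3→W gives 9>8]
(B,P,Z): not NE [P3→W gives 9>7]
(B,P,W): not NE [P1→C gives 11>8; P2→R gives 10>7]
(B,Q,X): not NE [P1→C gives 8>2; P2→P gives 9>5; P3→Z gives 5>4]
(B,Q,Y): not NE [P1→A gives 7>1; P2→R gives 9>5; P3→Z gives 5>4]
(B,Q,Z): not NE [P1→A gives 9>0; P2→P gives 5>4]
(B,Q,W): not NE [P2→R gives 10>8; P3→Z gives 5>4]
(B,R,X): not NE [P1→A gives 4>1; P2→P gives 9>1; P3→W gives 8>4]
(B,R,Y): not NE [P3→W gives 8>3]
(B,R,Z): not NE [P1→A gives 9>4; P2→P gives 5>3; P3→W gives 8>6]
(B,R,W): NE
(C,P,X): not NE [P1→A gives 7>0; P3→W gives 9>8]
(C,P,Y): not NE [P1→B gives 3>2; P3→W gives 9>1]
(C,P,Z): not NE [P3→W gives 9>1]
(C,P,W): NE
(C,Q,X): not NE [P2→R gives 6>3]
(C,Q,Y): not NE [P1→A gives 7>1; P2→R gives 5>0; P3→X gives 6>5]
(C,Q,Z): not NE [P1→A gives 9>8; P2→P gives 7>0; P3→X gives 6>1]
(C,Q,W): not NE [P1→B gives 9>8; P2→P gives 8>0; P3→X gives 6>2]
(C,R,X): not NE [P1→A gives 4>2; P3→Y gives 9>1]
(C,R,Y): not NE [P1→B gives 9>1]
(C,R,Z): not NE [P1→A gives 9>4; P2→P gives 7>5; P3→Y gives 9>5]
(C,R,W): not NE [P1→B gives 7>3; P2→P gives 8>7; P3→Y gives 9>3]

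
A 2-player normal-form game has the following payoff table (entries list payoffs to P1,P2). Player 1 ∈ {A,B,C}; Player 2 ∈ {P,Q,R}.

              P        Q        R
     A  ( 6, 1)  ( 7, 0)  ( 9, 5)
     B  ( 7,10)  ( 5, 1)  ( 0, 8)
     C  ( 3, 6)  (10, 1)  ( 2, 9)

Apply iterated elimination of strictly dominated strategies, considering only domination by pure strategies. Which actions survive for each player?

Survivors P1:{A,B} P2:{P,R}

P2 drop Q (P beats it: A:1>0 B:10>1 C:6>1)
P1 drop C (A beats it: P:6>3 R:9>2)
P1→{A,B} P2→{P,R}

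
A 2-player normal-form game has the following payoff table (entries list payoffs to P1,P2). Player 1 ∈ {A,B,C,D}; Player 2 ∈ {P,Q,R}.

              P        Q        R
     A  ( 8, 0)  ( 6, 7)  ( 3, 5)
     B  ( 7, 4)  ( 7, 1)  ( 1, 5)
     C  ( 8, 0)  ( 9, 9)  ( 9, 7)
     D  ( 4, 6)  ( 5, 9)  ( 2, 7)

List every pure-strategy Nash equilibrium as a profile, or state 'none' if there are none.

PSNE = {(C,Q)}

(A,P): not NE [P2→Q gives 7>0]
(A,Q): not NE [P1→C gives 9>6]
(A,R): not NE [P1→C gives 9>3; P2→Q gives 7>5]
(B,P): not NE [P1→C gives 8>7; P2→R gives 5>4]
(B,Q): not NE [P1→C gives 9>7; P2→R gives 5>1]
(B,R): not NE [P1→C gives 9>1]
(C,P): not NE [P2→Q gives 9>0]
(C,Q): NE
(C,R): not NE [P2→Q gives 9>7]
(D,P): not NE [P1→C gives 8>4; P2→Q gives 9>6]
(D,Q): not NE [P1→C gives 9>5]
(D,R): not NE [P1→C gives 9>2; P2→Q gives 9>7]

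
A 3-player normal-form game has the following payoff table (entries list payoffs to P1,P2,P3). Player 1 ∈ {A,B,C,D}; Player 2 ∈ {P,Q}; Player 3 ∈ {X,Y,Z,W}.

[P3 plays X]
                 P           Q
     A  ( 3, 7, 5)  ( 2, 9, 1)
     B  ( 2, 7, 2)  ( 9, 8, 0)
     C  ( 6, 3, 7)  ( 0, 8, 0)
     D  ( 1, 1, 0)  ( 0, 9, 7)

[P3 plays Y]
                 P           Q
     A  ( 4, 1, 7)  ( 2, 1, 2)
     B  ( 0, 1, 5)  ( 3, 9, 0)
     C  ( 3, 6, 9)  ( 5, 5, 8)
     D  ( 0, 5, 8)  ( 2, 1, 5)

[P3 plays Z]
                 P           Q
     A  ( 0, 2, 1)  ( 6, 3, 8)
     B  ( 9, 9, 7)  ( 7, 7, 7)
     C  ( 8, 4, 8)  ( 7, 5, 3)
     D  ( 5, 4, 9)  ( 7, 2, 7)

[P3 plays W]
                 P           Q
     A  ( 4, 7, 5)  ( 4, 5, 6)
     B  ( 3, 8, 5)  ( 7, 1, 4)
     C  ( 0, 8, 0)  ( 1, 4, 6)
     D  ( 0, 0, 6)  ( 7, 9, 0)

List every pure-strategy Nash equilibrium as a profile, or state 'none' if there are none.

Nash profiles: (A,P,Y), (B,P,Z)

(A,P,X): not NE [P1→C gives 6>3; P2→Q gives 9>7; P3→Y gives 7>5]
(A,P,Y): NE
(A,P,Z): not NE [P1→B gives 9>0; P2→Q gives 3>2; P3→Y gives 7>1]
(A,P,W): not NE [P3→Y gives 7>5]
(A,Q,X): not NE [P1→B gives 9>2; P3→Z gives 8>1]
(A,Q,Y): not NE [P1→C gives 5>2; P3→Z gives 8>2]
(A,Q,Z): not NE [P1→D gives 7>6]
(A,Q,W): not NE [P1→D gives 7>4; P2→P gives 7>5; P3→Z gives 8>6]
(B,P,X): not NE [P1→C gives 6>2; P2→Q gives 8>7; P3→Z gives 7>2]
(B,P,Y): not NE [P1→A gives 4>0; P2→Q gives 9>1; P3→Z gives 7>5]
(B,P,Z): NE
(B,P,W): not NE [P1→A gives 4>3; P3→Z gives 7>5]
(B,Q,X): not NE [P3→Z gives 7>0]
(B,Q,Y): not NE [P1→C gives 5>3; P3→Z gives 7>0]
(B,Q,Z): not NE [P2→P gives 9>7]
(B,Q,W): not NE [P2→P gives 8>1; P3→Z gives 7>4]
(C,P,X): not NE [P2→Q gives 8>3; P3→Y gives 9>7]
(C,P,Y): not NE [P1→A gives 4>3]
(C,P,Z): not NE [P1→B gives 9>8; P2→Q gives 5>4; P3→Y gives 9>8]
(C,P,W): not NE [P1→A gives 4>0; P3→Y gives 9>0]
(C,Q,X): not NE [P1→B gives 9>0; P3→Y gives 8>0]
(C,Q,Y): not NE [P2→P gives 6>5]
(C,Q,Z): not NE [P3→Y gives 8>3]
(C,Q,W): not NE [P1→D gives 7>1; P2→P gives 8>4; P3→Y gives 8>6]
(D,P,X): not NE [P1→C gives 6>1; P2→Q gives 9>1; P3→Z gives 9>0]
(D,P,Y): not NE [P1→A gives 4>0; P3→Z gives 9>8]
(D,P,Z): not NE [P1→B gives 9>5]
(D,P,W): not NE [P1→A gives 4>0; P2→Q gives 9>0; P3→Z gives 9>6]
(D,Q,X): not NE [P1→B gives 9>0]
(D,Q,Y): not NE [P1→C gives 5>2; P2→P gives 5>1; P3→Z gives 7>5]
(D,Q,Z): not NE [P2→P gives 4>2]
(D,Q,W): not NE [P3→Z gives 7>0]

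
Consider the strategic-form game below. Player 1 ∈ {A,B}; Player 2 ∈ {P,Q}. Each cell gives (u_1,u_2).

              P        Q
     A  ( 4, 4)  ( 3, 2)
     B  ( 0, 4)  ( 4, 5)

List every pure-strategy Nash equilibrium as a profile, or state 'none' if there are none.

(A,P): NE
(A,Q): not NE [P1→B gives 4>3; P2→P gives 4>2]
(B,P): not NE [P1→A gives 4>0; P2→Q gives 5>4]
(B,Q): NE

Nash profiles: (A,P), (B,Q)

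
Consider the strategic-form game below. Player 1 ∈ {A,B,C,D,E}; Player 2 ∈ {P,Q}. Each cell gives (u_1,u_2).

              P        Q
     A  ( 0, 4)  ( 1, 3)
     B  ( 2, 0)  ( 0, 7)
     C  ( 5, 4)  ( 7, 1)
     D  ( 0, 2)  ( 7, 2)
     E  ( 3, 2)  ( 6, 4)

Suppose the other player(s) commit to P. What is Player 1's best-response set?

BR_1 = {C}

u_1(A vs P) = 0
u_1(B vs P) = 2
u_1(C vs P) = 5
u_1(D vs P) = 0
u_1(E vs P) = 3
max payoff 5 at {C}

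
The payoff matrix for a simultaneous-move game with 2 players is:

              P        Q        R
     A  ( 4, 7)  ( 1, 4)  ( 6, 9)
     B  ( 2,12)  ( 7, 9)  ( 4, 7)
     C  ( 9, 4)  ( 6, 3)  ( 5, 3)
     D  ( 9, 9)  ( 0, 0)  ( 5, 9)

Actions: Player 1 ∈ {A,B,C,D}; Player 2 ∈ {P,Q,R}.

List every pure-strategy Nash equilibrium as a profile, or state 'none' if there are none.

(A,P): not NE [P1→D gives 9>4; P2→R gives 9>7]
(A,Q): not NE [P1→B gives 7>1; P2→R gives 9>4]
(A,R): NE
(B,P): not NE [P1→D gives 9>2]
(B,Q): not NE [P2→P gives 12>9]
(B,R): not NE [P1→A gives 6>4; P2→P gives 12>7]
(C,P): NE
(C,Q): not NE [P1→B gives 7>6; P2→P gives 4>3]
(C,R): not NE [P1→A gives 6>5; P2→P gives 4>3]
(D,P): NE
(D,Q): not NE [P1→B gives 7>0; P2→R gives 9>0]
(D,R): not NE [P1→A gives 6>5]

PSNE = {(A,R), (C,P), (D,P)}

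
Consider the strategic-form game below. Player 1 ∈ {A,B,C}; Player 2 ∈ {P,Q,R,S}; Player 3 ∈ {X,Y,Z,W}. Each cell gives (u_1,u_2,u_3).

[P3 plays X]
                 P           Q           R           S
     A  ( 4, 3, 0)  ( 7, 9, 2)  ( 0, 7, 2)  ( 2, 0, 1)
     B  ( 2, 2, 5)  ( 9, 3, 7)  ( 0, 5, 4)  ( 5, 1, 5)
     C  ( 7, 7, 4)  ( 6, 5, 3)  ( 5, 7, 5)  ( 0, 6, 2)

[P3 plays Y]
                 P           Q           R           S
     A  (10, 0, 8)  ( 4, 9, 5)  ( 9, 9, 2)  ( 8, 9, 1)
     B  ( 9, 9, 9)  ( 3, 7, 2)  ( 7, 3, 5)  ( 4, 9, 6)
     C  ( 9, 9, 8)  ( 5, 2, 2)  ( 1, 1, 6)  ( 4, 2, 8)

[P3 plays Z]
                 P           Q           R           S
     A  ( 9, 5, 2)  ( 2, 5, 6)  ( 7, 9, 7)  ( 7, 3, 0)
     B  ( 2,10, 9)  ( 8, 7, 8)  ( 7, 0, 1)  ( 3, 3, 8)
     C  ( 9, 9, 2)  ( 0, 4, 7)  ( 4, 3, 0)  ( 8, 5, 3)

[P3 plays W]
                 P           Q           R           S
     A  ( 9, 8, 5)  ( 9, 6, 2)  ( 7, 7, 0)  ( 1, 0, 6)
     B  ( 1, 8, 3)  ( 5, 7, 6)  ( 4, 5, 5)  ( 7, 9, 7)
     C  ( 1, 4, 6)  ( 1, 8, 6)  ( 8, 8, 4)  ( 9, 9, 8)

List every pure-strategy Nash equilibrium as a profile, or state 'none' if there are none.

Nash profiles: (A,R,Z), (C,S,W)

(A,P,X): not NE [P1→C gives 7>4; P2→Q gives 9>3; P3→Y gives 8>0]
(A,P,Y): not NE [P2→S gives 9>0]
(A,P,Z): not NE [P2→R gives 9>5; P3→Y gives 8>2]
(A,P,W): not NE [P3→Y gives 8>5]
(A,Q,X): not NE [P1→B gives 9>7; P3→Z gives 6>2]
(A,Q,Y): not NE [P1→C gives 5>4; P3→Z gives 6>5]
(A,Q,Z): not NE [P1→B gives 8>2; P2→R gives 9>5]
(A,Q,W): not NE [P2→P gives 8>6; P3→Z gives 6>2]
(A,R,X): not NE [P1→C gives 5>0; P2→Q gives 9>7; P3→Z gives 7>2]
(A,R,Y): not NE [P3→Z gives 7>2]
(A,R,Z): NE
(A,R,W): not NE [P1→C gives 8>7; P2→P gives 8>7; P3→Z gives 7>0]
(A,S,X): not NE [P1→B gives 5>2; P2→Q gives 9>0; P3→W gives 6>1]
(A,S,Y): not NE [P3→W gives 6>1]
(A,S,Z): not NE [P1→C gives 8>7; P2→R gives 9>3; P3→W gives 6>0]
(A,S,W): not NE [P1→C gives 9>1; P2→P gives 8>0]
(B,P,X): not NE [P1→C gives 7>2; P2→R gives 5>2; P3→Z gives 9>5]
(B,P,Y): not NE [P1→A gives 10>9]
(B,P,Z): not NE [P1→C gives 9>2]
(B,P,W): not NE [P1→A gives 9>1; P2→S gives 9>8; P3→Z gives 9>3]
(B,Q,X): not NE [P2→R gives 5>3; P3→Z gives 8>7]
(B,Q,Y): not NE [P1→C gives 5>3; P2→S gives 9>7; P3→Z gives 8>2]
(B,Q,Z): not NE [P2→P gives 10>7]
(B,Q,W): not NE [P1→A gives 9>5; P2→S gives 9>7; P3→Z gives 8>6]
(B,R,X): not NE [P1→C gives 5>0; P3→W gives 5>4]
(B,R,Y): not NE [P1→A gives 9>7; P2→S gives 9>3]
(B,R,Z): not NE [P2→P gives 10>0; P3→W gives 5>1]
(B,R,W): not NE [P1→C gives 8>4; P2→S gives 9>5]
(B,S,X): not NE [P2→R gives 5>1; P3→Z gives 8>5]
(B,S,Y): not NE [P1→A gives 8>4; P3→Z gives 8>6]
(B,S,Z): not NE [P1→C gives 8>3; P2→P gives 10>3]
(B,S,W): not NE [P1→C gives 9>7; P3→Z gives 8>7]
(C,P,X): not NE [P3→Y gives 8>4]
(C,P,Y): not NE [P1→A gives 10>9]
(C,P,Z): not NE [P3→Y gives 8>2]
(C,P,W): not NE [P1→A gives 9>1; P2→S gives 9>4; P3→Y gives 8>6]
(C,Q,X): not NE [P1→B gives 9>6; P2→R gives 7>5; P3→Z gives 7>3]
(C,Q,Y): not NE [P2→P gives 9>2; P3→Z gives 7>2]
(C,Q,Z): not NE [P1→B gives 8>0; P2→P gives 9>4]
(C,Q,W): not NE [P1→A gives 9>1; P2→S gives 9>8; P3→Z gives 7>6]
(C,R,X): not NE [P3→Y gives 6>5]
(C,R,Y): not NE [P1→A gives 9>1; P2→P gives 9>1]
(C,R,Z): not NE [P1→B gives 7>4; P2→P gives 9>3; P3→Y gives 6>0]
(C,R,W): not NE [P2→S gives 9>8; P3→Y gives 6>4]
(C,S,X): not NE [P1→B gives 5>0; P2→R gives 7>6; P3→W gives 8>2]
(C,S,Y): not NE [P1→A gives 8>4; P2→P gives 9>2]
(C,S,Z): not NE [P2→P gives 9>5; P3→W gives 8>3]
(C,S,W): NE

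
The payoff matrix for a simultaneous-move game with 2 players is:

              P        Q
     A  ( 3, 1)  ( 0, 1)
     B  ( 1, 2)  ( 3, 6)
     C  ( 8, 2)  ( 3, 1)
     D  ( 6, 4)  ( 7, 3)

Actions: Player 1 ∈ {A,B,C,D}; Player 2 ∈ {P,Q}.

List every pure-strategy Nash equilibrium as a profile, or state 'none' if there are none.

PSNE = {(C,P)}

(A,P): not NE [P1→C gives 8>3]
(A,Q): not NE [P1→D gives 7>0]
(B,P): not NE [P1→C gives 8>1; P2→Q gives 6>2]
(B,Q): not NE [P1→D gives 7>3]
(C,P): NE
(C,Q): not NE [P1→D gives 7>3; P2→P gives 2>1]
(D,P): not NE [P1→C gives 8>6]
(D,Q): not NE [P2→P gives 4>3]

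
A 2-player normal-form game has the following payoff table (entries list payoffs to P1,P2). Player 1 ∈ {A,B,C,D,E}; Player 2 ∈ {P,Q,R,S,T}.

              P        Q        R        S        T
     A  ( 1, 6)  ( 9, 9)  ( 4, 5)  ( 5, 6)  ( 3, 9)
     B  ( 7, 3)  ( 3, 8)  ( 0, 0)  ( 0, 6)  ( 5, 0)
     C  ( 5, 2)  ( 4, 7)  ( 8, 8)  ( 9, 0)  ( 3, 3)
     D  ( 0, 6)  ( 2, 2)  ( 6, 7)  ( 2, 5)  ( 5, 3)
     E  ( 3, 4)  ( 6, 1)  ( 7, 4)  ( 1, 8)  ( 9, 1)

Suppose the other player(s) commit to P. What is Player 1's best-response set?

u_1(A vs P) = 1
u_1(B vs P) = 7
u_1(C vs P) = 5
u_1(D vs P) = 0
u_1(E vs P) = 3
max payoff 7 at {B}

P1 best: {B}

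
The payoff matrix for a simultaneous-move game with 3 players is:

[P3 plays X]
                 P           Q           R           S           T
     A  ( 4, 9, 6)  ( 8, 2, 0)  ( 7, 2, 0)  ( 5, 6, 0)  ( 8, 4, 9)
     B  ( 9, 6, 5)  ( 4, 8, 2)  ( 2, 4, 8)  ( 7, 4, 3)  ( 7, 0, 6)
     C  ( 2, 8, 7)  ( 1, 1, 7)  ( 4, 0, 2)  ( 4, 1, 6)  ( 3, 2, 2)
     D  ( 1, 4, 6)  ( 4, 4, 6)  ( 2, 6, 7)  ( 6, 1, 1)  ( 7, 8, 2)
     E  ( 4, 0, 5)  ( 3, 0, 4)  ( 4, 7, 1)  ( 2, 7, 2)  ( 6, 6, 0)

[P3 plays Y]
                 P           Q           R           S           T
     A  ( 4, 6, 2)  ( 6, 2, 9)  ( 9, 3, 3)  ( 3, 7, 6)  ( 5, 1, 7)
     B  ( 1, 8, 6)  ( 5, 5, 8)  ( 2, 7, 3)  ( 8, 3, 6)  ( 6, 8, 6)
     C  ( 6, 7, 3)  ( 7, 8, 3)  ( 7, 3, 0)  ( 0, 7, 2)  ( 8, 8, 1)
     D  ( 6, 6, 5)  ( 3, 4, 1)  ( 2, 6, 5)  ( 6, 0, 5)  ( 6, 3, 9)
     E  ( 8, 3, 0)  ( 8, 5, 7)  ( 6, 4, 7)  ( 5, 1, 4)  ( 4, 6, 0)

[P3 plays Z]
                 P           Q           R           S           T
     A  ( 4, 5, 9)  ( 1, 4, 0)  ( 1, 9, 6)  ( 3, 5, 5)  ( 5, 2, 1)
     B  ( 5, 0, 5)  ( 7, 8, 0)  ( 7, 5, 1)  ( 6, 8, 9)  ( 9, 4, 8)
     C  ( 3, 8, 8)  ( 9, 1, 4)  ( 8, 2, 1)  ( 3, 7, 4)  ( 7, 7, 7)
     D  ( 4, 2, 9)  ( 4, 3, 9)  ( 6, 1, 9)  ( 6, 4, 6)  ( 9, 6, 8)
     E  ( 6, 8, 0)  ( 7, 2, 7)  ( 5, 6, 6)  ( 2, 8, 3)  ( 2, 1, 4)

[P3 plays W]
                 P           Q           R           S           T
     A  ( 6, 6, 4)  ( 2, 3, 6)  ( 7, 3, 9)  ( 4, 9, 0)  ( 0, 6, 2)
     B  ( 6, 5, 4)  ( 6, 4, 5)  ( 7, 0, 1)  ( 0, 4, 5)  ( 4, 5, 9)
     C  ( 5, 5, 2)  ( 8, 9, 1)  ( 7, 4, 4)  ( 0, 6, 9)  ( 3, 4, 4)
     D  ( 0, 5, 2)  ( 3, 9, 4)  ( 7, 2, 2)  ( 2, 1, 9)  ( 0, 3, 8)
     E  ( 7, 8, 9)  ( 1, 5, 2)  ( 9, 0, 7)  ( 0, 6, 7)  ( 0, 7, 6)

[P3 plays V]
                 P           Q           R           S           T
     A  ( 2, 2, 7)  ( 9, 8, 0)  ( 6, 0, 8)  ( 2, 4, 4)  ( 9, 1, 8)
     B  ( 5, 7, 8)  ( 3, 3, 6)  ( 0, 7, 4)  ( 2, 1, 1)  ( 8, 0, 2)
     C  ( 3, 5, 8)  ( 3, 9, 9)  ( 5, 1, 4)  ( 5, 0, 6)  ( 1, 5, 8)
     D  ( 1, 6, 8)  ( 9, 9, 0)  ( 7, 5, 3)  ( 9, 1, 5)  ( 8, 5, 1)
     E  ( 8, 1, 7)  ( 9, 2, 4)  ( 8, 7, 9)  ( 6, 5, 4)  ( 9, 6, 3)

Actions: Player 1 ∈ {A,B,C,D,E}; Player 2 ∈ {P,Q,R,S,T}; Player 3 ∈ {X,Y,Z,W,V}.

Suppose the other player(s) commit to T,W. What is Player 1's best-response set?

u_1(A vs T,W) = 0
u_1(B vs T,W) = 4
u_1(C vs T,W) = 3
u_1(D vs T,W) = 0
u_1(E vs T,W) = 0
max payoff 4 at {B}

argmax u_1 = {B}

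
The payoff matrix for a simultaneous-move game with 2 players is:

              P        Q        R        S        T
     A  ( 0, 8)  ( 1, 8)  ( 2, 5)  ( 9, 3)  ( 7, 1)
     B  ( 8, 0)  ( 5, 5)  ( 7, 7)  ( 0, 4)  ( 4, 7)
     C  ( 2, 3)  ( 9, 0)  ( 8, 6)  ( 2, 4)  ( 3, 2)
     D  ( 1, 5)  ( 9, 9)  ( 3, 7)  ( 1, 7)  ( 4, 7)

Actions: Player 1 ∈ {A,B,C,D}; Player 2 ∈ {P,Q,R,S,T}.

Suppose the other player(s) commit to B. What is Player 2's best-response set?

argmax u_2 = {R,T}

u_2(P vs B) = 0
u_2(Q vs B) = 5
u_2(R vs B) = 7
u_2(S vs B) = 4
u_2(T vs B) = 7
max payoff 7 at {R,T}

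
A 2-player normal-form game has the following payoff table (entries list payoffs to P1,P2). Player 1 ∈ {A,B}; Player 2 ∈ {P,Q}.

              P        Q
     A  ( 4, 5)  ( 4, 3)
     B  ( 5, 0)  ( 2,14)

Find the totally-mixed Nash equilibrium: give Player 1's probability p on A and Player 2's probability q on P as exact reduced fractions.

(p,q) = (7/8, 2/3)

P1 indiff ⇒ q·4+(1-q)·4 = q·5+(1-q)·2 ⇒ q(-1) = (1-q)(-2) ⇒ q = 2/3
P2 indiff ⇒ p·5+(1-p)·0 = p·3+(1-p)·14 ⇒ p(2) = (1-p)(14) ⇒ p = 7/8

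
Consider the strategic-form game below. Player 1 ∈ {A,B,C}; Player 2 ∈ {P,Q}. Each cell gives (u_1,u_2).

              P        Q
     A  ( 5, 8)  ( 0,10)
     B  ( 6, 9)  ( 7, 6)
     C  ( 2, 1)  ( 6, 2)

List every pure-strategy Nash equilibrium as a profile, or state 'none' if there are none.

(A,P): not NE [P1→B gives 6>5; P2→Q gives 10>8]
(A,Q): not NE [P1→B gives 7>0]
(B,P): NE
(B,Q): not NE [P2→P gives 9>6]
(C,P): not NE [P1→B gives 6>2; P2→Q gives 2>1]
(C,Q): not NE [P1→B gives 7>6]

PSNE = {(B,P)}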